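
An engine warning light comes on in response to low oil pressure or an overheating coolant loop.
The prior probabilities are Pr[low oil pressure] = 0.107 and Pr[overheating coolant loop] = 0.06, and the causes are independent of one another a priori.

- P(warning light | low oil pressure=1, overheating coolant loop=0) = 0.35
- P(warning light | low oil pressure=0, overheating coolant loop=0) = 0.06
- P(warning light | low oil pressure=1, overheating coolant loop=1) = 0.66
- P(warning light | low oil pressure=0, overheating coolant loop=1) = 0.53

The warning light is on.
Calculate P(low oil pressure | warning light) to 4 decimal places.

Sum P(warning light|·) weighted by the priors over the 4 (low oil pressure, overheating coolant loop) configurations:
  P(warning light) = 0.06·0.893·0.94 + 0.53·0.893·0.06 + 0.35·0.107·0.94 + 0.66·0.107·0.06
        = 0.050365 + 0.028397 + 0.035203 + 0.004237 = 0.118202
Configurations with low oil pressure contribute 0.039440, so
  P(low oil pressure | warning light) = 0.039440 / 0.118202 ≈ 0.3337

P(low oil pressure | warning light) ≈ 0.3337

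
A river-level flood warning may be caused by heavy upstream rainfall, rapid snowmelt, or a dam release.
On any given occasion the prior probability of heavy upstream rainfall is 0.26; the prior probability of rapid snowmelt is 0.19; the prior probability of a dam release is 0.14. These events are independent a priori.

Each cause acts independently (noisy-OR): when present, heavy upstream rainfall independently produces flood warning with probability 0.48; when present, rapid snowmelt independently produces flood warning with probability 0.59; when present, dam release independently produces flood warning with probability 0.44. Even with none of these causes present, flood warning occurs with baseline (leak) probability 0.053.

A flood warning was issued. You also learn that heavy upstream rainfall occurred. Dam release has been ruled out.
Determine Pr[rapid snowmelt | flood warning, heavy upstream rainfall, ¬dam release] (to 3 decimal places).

Under noisy-OR, P(flood warning | causes) = 1 − (1−0.053)·∏(1−qᵢ) over the active causes.
P(flood warning | heavy upstream rainfall, ¬dam release) = 0.50756·0.81 + 0.7981·0.19 = 0.411124 + 0.151639 = 0.562763
The rapid snowmelt-present share is 0.7981·0.19 = 0.151639.
P(rapid snowmelt | flood warning, heavy upstream rainfall, ¬dam release) = 0.151639 / 0.562763 ≈ 0.269

Pr[rapid snowmelt | flood warning, heavy upstream rainfall, ¬dam release] ≈ 0.269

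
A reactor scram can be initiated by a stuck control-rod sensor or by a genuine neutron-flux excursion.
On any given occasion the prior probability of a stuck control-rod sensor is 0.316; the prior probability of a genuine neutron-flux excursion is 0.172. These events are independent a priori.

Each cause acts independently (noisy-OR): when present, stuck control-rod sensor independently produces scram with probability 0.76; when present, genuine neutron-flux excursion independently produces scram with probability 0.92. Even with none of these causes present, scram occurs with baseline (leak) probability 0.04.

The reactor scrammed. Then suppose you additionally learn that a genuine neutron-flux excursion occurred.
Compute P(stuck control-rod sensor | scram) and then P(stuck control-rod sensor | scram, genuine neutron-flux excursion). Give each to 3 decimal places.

P(stuck control-rod sensor | scram) ≈ 0.660; P(stuck control-rod sensor | scram, genuine neutron-flux excursion) ≈ 0.329

Under noisy-OR, P(scram | causes) = 1 − (1−0.04)·∏(1−qᵢ) over the active causes.
Weight on stuck control-rod sensor=true, given the evidence: 0.201364 + 0.053350 = 0.254714
The normalizing constant is 0.04*0.684*0.828 + 0.9232*0.684*0.172 + 0.7696*0.316*0.828 + 0.981568*0.316*0.172 = 0.385981
P(stuck control-rod sensor | scram) = 0.254714/0.385981 ≈ 0.660

Now also conditioning on genuine neutron-flux excursion=true:
Sum P(scram|·) weighted by the priors over both values of stuck control-rod sensor:
  P(scram | genuine neutron-flux excursion) = 0.9232·0.684 + 0.981568·0.316
        = 0.631469 + 0.310175 = 0.941644
Configurations with stuck control-rod sensor contribute 0.310175, so
  P(stuck control-rod sensor | scram, genuine neutron-flux excursion) = 0.310175 / 0.941644 ≈ 0.329
Conditioning on genuine neutron-flux excursion lowers the posterior on stuck control-rod sensor: the classic explaining-away effect in a common-effect structure.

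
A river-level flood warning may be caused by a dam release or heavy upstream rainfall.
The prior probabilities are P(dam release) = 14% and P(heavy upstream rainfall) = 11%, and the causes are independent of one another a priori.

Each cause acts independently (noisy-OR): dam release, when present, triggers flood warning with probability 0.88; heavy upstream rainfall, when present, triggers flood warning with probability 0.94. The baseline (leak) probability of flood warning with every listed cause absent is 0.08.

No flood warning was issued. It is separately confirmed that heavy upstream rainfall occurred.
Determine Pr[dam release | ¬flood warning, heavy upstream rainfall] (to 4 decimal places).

Under noisy-OR, P(flood warning | causes) = 1 − (1−0.08)·∏(1−qᵢ) over the active causes.
By total probability over both values of dam release:
  P(¬flood warning | heavy upstream rainfall) = 0.0552×0.86 + 0.006624×0.14
        = 0.047472 + 0.000927 = 0.048399
The terms with dam release present sum to 0.000927, so
  P(dam release | ¬flood warning, heavy upstream rainfall) = 0.000927 / 0.048399 ≈ 0.0192

Pr[dam release | ¬flood warning, heavy upstream rainfall] ≈ 0.0192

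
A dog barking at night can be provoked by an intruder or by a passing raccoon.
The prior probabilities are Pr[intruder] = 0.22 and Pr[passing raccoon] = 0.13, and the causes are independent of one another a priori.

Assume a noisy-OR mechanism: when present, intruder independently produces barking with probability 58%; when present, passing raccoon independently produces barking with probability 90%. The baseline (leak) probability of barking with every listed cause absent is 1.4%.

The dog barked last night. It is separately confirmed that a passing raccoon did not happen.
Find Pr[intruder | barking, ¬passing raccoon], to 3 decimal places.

Pr[intruder | barking, ¬passing raccoon] ≈ 0.922

Under noisy-OR, P(barking | causes) = 1 − (1−0.014)·∏(1−qᵢ) over the active causes.
Numerator (weight on configurations with intruder): 0.58588*0.22 = 0.128894
Denominator P(barking | ¬passing raccoon): 0.014*0.78 + 0.58588*0.22 = 0.139814
Posterior = 0.128894 / 0.139814 ≈ 0.922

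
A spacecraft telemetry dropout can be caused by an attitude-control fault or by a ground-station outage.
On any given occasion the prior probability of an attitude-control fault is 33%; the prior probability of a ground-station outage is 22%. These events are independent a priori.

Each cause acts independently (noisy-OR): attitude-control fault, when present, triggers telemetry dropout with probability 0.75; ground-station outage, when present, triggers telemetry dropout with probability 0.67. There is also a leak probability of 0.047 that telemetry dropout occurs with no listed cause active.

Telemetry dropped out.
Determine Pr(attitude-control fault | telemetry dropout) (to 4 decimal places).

Under noisy-OR, P(telemetry dropout | causes) = 1 − (1−0.047)·∏(1−qᵢ) over the active causes.
P(telemetry dropout) = 0.047·0.67·0.78 + 0.68551·0.67·0.22 + 0.76175·0.33·0.78 + 0.921377·0.33·0.22 = 0.024562 + 0.101044 + 0.196074 + 0.066892 = 0.388572
Of this, 0.262966 comes from 0.196074 + 0.066892 (the attitude-control fault=true cases).
So P(attitude-control fault | telemetry dropout) = 0.262966/0.388572 ≈ 0.6767.

Pr(attitude-control fault | telemetry dropout) ≈ 0.6767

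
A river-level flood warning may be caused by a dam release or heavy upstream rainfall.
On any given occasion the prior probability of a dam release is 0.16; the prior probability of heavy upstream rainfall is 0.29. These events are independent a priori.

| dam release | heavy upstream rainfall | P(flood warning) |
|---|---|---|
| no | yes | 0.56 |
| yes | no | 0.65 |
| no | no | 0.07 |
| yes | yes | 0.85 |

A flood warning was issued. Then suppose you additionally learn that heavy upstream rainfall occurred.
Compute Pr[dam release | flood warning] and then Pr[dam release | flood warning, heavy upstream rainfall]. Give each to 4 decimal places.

Pr[dam release | flood warning] ≈ 0.3887; Pr[dam release | flood warning, heavy upstream rainfall] ≈ 0.2243

Enumerate the 4 (dam release, heavy upstream rainfall) configurations and weight by the priors:
  P(flood warning) = 0.07*0.84*0.71 + 0.56*0.84*0.29 + 0.65*0.16*0.71 + 0.85*0.16*0.29
        = 0.041748 + 0.136416 + 0.073840 + 0.039440 = 0.291444
Keeping only the dam release-present terms gives 0.113280, so
  P(dam release | flood warning) = 0.113280 / 0.291444 ≈ 0.3887

Now also conditioning on heavy upstream rainfall=true:
P(flood warning | heavy upstream rainfall) = 0.56·0.84 + 0.85·0.16 = 0.470400 + 0.136000 = 0.606400
Restricting to configurations with dam release present: 0.85·0.16 = 0.136000.
Hence the posterior is 0.136000/0.606400 ≈ 0.2243.
The drop from 0.3887 to 0.2243 is the explaining-away (discounting) effect.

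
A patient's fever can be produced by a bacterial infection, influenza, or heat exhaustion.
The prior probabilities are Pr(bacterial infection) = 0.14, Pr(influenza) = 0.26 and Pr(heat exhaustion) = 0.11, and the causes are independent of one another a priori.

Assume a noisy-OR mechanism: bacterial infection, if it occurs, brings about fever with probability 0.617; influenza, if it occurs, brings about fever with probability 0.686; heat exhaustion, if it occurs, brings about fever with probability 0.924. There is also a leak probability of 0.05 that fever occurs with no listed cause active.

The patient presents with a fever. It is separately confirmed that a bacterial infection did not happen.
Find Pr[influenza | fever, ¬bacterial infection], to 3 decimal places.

Pr[influenza | fever, ¬bacterial infection] ≈ 0.637

Under noisy-OR, P(fever | causes) = 1 − (1−0.05)·∏(1−qᵢ) over the active causes.
Numerator (weight on configurations with influenza): 0.162373 + 0.027952 = 0.190325
Denominator P(fever | ¬bacterial infection): 0.05·0.74·0.89 + 0.9278·0.74·0.11 + 0.7017·0.26·0.89 + 0.977329·0.26·0.11 = 0.298778
Posterior = 0.190325 / 0.298778 ≈ 0.637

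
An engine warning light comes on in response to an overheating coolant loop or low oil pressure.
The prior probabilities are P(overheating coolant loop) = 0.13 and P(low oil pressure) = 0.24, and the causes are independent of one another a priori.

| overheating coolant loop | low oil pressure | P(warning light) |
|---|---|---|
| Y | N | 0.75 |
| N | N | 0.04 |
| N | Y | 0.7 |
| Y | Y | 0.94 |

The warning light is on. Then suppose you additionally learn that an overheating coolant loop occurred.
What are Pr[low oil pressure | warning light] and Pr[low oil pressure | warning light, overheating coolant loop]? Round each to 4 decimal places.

For the numerator, keep only low oil pressure=true terms: 0.146160 + 0.029328 = 0.175488
Normalizer over all consistent configurations: 0.04×0.87×0.76 + 0.7×0.87×0.24 + 0.75×0.13×0.76 + 0.94×0.13×0.24 = 0.276036
Posterior = 0.175488 / 0.276036 ≈ 0.6357

Now condition on the additional information:
Numerator (weight on configurations with low oil pressure): 0.94·0.24 = 0.225600
The normalizing constant is 0.75·0.76 + 0.94·0.24 = 0.795600
P(low oil pressure | warning light, overheating coolant loop) = 0.225600/0.795600 ≈ 0.2836
This is intercausal reasoning (explaining away): once overheating coolant loop accounts for the warning light, low oil pressure becomes less likely.

Pr[low oil pressure | warning light] ≈ 0.6357; Pr[low oil pressure | warning light, overheating coolant loop] ≈ 0.2836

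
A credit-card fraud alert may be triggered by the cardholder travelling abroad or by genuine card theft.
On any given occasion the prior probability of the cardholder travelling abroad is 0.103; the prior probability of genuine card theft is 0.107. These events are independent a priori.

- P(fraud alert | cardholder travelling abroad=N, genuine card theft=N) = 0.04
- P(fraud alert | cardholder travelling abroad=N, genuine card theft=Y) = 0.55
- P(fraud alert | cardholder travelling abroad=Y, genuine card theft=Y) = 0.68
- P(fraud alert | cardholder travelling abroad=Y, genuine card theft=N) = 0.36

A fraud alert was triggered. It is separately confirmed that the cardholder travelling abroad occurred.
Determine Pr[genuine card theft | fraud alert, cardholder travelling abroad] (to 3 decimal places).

P(fraud alert | cardholder travelling abroad) = 0.36*0.893 + 0.68*0.107 = 0.321480 + 0.072760 = 0.394240
Of this, 0.072760 comes from 0.68*0.107 (the genuine card theft=true cases).
So P(genuine card theft | fraud alert, cardholder travelling abroad) = 0.072760/0.394240 ≈ 0.185.

Pr[genuine card theft | fraud alert, cardholder travelling abroad] ≈ 0.185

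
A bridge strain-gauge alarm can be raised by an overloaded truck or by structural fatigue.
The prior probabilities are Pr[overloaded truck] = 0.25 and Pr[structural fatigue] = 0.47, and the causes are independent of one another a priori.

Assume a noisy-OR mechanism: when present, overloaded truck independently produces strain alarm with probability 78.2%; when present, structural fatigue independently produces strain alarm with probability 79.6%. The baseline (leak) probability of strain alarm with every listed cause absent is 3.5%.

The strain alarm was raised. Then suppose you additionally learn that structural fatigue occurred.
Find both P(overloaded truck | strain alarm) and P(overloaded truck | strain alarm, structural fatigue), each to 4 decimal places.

Under noisy-OR, P(strain alarm | causes) = 1 − (1−0.035)·∏(1−qᵢ) over the active causes.
P(strain alarm) = 0.035*0.75*0.53 + 0.80314*0.75*0.47 + 0.78963*0.25*0.53 + 0.957085*0.25*0.47 = 0.013913 + 0.283107 + 0.104626 + 0.112457 = 0.514103
Of this, 0.217083 comes from 0.104626 + 0.112457 (the overloaded truck=true cases).
Hence the posterior is 0.217083/0.514103 ≈ 0.4223.

Now condition on the additional information:
P(strain alarm | structural fatigue) = 0.80314*0.75 + 0.957085*0.25 = 0.602355 + 0.239271 = 0.841626
Restricting to configurations with overloaded truck present: 0.957085*0.25 = 0.239271.
P(overloaded truck | strain alarm, structural fatigue) = 0.239271 / 0.841626 ≈ 0.2843
This is intercausal reasoning (explaining away): once structural fatigue accounts for the strain alarm, overloaded truck becomes less likely.

P(overloaded truck | strain alarm) ≈ 0.4223; P(overloaded truck | strain alarm, structural fatigue) ≈ 0.2843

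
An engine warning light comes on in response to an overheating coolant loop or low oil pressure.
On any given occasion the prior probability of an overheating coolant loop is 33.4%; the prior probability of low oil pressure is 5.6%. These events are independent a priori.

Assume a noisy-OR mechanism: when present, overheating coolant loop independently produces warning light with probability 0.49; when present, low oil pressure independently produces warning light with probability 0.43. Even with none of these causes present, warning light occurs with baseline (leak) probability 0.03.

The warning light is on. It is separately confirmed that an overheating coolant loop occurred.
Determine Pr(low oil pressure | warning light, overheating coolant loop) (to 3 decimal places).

Under noisy-OR, P(warning light | causes) = 1 − (1−0.03)·∏(1−qᵢ) over the active causes.
P(warning light | overheating coolant loop) = 0.5053×0.944 + 0.718021×0.056 = 0.477003 + 0.040209 = 0.517212
Of this, 0.040209 comes from 0.718021×0.056 (the low oil pressure=true cases).
P(low oil pressure | warning light, overheating coolant loop) = 0.040209 / 0.517212 ≈ 0.078

Pr(low oil pressure | warning light, overheating coolant loop) ≈ 0.078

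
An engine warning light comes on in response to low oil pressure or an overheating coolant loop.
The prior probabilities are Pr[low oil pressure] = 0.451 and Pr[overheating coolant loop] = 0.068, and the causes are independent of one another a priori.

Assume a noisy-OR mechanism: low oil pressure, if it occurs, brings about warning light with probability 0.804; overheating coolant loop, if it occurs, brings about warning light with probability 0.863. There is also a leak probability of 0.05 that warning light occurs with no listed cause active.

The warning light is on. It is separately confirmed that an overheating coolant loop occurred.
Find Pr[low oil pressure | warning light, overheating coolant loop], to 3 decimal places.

Under noisy-OR, P(warning light | causes) = 1 − (1−0.05)·∏(1−qᵢ) over the active causes.
For the numerator, keep only low oil pressure=true terms: 0.974491×0.451 = 0.439495
Denominator P(warning light | overheating coolant loop): 0.86985×0.549 + 0.974491×0.451 = 0.917043
P(low oil pressure | warning light, overheating coolant loop) = 0.439495/0.917043 ≈ 0.479

Pr[low oil pressure | warning light, overheating coolant loop] ≈ 0.479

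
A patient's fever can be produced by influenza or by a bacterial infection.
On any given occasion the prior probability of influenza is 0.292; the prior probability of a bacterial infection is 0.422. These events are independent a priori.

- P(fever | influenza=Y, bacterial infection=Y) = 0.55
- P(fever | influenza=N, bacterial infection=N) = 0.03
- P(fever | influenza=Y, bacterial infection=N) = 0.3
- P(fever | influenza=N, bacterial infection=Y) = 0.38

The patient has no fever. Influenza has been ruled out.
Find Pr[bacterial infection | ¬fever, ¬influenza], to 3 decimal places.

Pr[bacterial infection | ¬fever, ¬influenza] ≈ 0.318

P(¬fever | ¬influenza) = 0.97*0.578 + 0.62*0.422 = 0.560660 + 0.261640 = 0.822300
The bacterial infection-present share is 0.62*0.422 = 0.261640.
P(bacterial infection | ¬fever, ¬influenza) = 0.261640 / 0.822300 ≈ 0.318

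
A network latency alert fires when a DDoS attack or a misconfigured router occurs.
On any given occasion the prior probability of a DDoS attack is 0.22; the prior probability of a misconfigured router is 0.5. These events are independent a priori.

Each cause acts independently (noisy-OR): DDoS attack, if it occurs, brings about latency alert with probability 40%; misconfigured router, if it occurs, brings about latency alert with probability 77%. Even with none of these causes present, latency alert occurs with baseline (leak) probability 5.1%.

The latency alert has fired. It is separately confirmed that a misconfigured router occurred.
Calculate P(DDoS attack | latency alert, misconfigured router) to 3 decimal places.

P(DDoS attack | latency alert, misconfigured router) ≈ 0.239

Under noisy-OR, P(latency alert | causes) = 1 − (1−0.051)·∏(1−qᵢ) over the active causes.
P(latency alert | misconfigured router) = 0.78173×0.78 + 0.869038×0.22 = 0.609749 + 0.191188 = 0.800937
The DDoS attack-present share is 0.869038×0.22 = 0.191188.
So P(DDoS attack | latency alert, misconfigured router) = 0.191188/0.800937 ≈ 0.239.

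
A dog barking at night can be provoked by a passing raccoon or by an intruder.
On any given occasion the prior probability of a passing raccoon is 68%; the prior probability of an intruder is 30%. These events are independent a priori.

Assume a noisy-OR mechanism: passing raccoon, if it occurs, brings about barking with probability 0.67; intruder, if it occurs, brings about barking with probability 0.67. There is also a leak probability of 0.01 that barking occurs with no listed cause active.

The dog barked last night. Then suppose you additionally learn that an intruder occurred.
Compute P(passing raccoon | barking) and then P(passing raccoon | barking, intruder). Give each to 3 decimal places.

Under noisy-OR, P(barking | causes) = 1 − (1−0.01)·∏(1−qᵢ) over the active causes.
Numerator (weight on configurations with passing raccoon): 0.320491 + 0.182007 = 0.502498
Normalizer over all consistent configurations: 0.01·0.32·0.7 + 0.6733·0.32·0.3 + 0.6733·0.68·0.7 + 0.892189·0.68·0.3 = 0.569375
P(passing raccoon | barking) = 0.502498/0.569375 ≈ 0.883

With the extra evidence:
Weight on passing raccoon=true, given the evidence: 0.892189*0.68 = 0.606689
The normalizing constant is 0.6733*0.32 + 0.892189*0.68 = 0.822145
Posterior = 0.606689 / 0.822145 ≈ 0.738

P(passing raccoon | barking) ≈ 0.883; P(passing raccoon | barking, intruder) ≈ 0.738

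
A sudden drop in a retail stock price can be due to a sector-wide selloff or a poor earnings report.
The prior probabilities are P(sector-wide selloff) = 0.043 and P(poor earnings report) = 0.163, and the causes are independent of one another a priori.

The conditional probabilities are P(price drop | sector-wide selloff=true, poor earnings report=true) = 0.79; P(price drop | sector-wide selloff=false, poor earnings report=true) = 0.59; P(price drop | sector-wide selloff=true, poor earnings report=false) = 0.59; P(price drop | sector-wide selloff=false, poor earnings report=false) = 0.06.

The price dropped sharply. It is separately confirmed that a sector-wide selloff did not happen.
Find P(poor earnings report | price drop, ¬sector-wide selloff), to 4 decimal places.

Numerator (weight on configurations with poor earnings report): 0.59*0.163 = 0.096170
The normalizing constant is 0.06*0.837 + 0.59*0.163 = 0.146390
P(poor earnings report | price drop, ¬sector-wide selloff) = 0.096170/0.146390 ≈ 0.6569

P(poor earnings report | price drop, ¬sector-wide selloff) ≈ 0.6569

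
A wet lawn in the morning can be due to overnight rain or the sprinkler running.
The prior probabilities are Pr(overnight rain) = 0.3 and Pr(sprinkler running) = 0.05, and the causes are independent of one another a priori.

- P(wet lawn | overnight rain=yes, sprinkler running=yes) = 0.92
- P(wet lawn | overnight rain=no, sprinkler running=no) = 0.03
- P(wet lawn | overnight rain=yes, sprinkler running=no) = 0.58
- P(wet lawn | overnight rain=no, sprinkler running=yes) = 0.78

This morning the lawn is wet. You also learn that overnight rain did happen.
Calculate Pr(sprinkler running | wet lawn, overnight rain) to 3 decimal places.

P(wet lawn | overnight rain) = 0.58*0.95 + 0.92*0.05 = 0.551000 + 0.046000 = 0.597000
Restricting to configurations with sprinkler running present: 0.92*0.05 = 0.046000.
P(sprinkler running | wet lawn, overnight rain) = 0.046000 / 0.597000 ≈ 0.077

Pr(sprinkler running | wet lawn, overnight rain) ≈ 0.077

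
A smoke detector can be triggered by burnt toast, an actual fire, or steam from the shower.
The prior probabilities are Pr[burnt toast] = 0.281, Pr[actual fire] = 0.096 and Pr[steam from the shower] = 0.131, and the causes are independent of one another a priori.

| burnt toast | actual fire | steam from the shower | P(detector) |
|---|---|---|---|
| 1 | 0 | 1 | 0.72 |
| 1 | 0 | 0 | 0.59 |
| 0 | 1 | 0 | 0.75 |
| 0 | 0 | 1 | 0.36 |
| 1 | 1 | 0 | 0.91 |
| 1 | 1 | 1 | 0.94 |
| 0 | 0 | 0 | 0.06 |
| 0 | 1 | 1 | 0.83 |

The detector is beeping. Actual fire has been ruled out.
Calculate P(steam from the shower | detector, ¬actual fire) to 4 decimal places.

P(detector | ¬actual fire) = 0.06·0.719·0.869 + 0.36·0.719·0.131 + 0.59·0.281·0.869 + 0.72·0.281·0.131 = 0.037489 + 0.033908 + 0.144072 + 0.026504 = 0.241973
Restricting to configurations with steam from the shower present: 0.033908 + 0.026504 = 0.060412.
So P(steam from the shower | detector, ¬actual fire) = 0.060412/0.241973 ≈ 0.2497.

P(steam from the shower | detector, ¬actual fire) ≈ 0.2497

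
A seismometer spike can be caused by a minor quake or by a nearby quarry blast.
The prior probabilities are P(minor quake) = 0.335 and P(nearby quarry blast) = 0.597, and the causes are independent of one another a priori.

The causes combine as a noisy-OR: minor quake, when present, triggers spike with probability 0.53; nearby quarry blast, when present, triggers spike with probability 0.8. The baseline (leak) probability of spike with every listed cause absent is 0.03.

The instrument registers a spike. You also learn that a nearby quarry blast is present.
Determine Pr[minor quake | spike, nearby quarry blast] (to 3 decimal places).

Under noisy-OR, P(spike | causes) = 1 − (1−0.03)·∏(1−qᵢ) over the active causes.
Enumerate both values of minor quake and weight by the priors:
  P(spike | nearby quarry blast) = 0.806·0.665 + 0.90882·0.335
        = 0.535990 + 0.304455 = 0.840445
Keeping only the minor quake-present terms gives 0.304455, so
  P(minor quake | spike, nearby quarry blast) = 0.304455 / 0.840445 ≈ 0.362

Pr[minor quake | spike, nearby quarry blast] ≈ 0.362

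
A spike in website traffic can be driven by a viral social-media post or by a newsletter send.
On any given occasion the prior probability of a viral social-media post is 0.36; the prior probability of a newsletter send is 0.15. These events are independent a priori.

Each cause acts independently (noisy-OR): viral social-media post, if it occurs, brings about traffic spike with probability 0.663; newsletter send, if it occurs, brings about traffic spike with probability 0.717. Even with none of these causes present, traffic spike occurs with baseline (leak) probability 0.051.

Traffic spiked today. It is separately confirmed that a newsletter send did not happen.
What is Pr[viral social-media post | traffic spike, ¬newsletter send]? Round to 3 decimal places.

Under noisy-OR, P(traffic spike | causes) = 1 − (1−0.051)·∏(1−qᵢ) over the active causes.
Enumerate both values of viral social-media post and weight by the priors:
  P(traffic spike | ¬newsletter send) = 0.051·0.64 + 0.680187·0.36
        = 0.032640 + 0.244867 = 0.277507
Configurations with viral social-media post contribute 0.244867, so
  P(viral social-media post | traffic spike, ¬newsletter send) = 0.244867 / 0.277507 ≈ 0.882

Pr[viral social-media post | traffic spike, ¬newsletter send] ≈ 0.882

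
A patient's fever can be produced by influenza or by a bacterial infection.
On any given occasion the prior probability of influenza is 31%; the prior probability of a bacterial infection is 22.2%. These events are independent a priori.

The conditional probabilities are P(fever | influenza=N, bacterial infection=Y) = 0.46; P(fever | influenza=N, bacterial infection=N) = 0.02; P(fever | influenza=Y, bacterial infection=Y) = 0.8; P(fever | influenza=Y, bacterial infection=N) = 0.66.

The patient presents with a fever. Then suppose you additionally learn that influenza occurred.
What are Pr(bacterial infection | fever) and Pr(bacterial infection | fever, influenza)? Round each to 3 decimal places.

Pr(bacterial infection | fever) ≈ 0.425; Pr(bacterial infection | fever, influenza) ≈ 0.257

Sum P(fever|·) weighted by the priors over the 4 (influenza, bacterial infection) configurations:
  P(fever) = 0.02·0.69·0.778 + 0.46·0.69·0.222 + 0.66·0.31·0.778 + 0.8·0.31·0.222
        = 0.010736 + 0.070463 + 0.159179 + 0.055056 = 0.295434
Configurations with bacterial infection contribute 0.125519, so
  P(bacterial infection | fever) = 0.125519 / 0.295434 ≈ 0.425

Now condition on the additional information:
For the numerator, keep only bacterial infection=true terms: 0.8×0.222 = 0.177600
Normalizer over all consistent configurations: 0.66×0.778 + 0.8×0.222 = 0.691080
P(bacterial infection | fever, influenza) = 0.177600/0.691080 ≈ 0.257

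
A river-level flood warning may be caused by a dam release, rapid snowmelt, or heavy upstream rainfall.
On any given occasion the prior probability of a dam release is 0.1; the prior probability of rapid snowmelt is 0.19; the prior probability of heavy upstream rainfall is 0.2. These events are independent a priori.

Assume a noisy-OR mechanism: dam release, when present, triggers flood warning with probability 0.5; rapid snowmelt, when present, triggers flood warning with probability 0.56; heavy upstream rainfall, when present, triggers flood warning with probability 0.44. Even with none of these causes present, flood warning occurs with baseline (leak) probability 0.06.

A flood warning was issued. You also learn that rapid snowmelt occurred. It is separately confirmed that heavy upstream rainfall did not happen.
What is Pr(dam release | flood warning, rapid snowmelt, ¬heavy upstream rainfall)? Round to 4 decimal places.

Pr(dam release | flood warning, rapid snowmelt, ¬heavy upstream rainfall) ≈ 0.1307

Under noisy-OR, P(flood warning | causes) = 1 − (1−0.06)·∏(1−qᵢ) over the active causes.
P(flood warning | rapid snowmelt, ¬heavy upstream rainfall) = 0.5864·0.9 + 0.7932·0.1 = 0.527760 + 0.079320 = 0.607080
The dam release-present share is 0.7932·0.1 = 0.079320.
So P(dam release | flood warning, rapid snowmelt, ¬heavy upstream rainfall) = 0.079320/0.607080 ≈ 0.1307.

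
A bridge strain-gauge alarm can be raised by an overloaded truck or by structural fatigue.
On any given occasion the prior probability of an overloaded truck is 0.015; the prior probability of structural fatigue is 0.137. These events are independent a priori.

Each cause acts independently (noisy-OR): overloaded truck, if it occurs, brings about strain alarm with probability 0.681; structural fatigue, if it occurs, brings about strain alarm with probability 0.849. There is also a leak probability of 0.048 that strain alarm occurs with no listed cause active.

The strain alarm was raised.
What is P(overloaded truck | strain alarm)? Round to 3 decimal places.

Under noisy-OR, P(strain alarm | causes) = 1 − (1−0.048)·∏(1−qᵢ) over the active causes.
Enumerate the 4 (overloaded truck, structural fatigue) configurations and weight by the priors:
  P(strain alarm) = 0.048·0.985·0.863 + 0.856248·0.985·0.137 + 0.696312·0.015·0.863 + 0.954143·0.015·0.137
        = 0.040803 + 0.115546 + 0.009014 + 0.001961 = 0.167324
Keeping only the overloaded truck-present terms gives 0.010975, so
  P(overloaded truck | strain alarm) = 0.010975 / 0.167324 ≈ 0.066

P(overloaded truck | strain alarm) ≈ 0.066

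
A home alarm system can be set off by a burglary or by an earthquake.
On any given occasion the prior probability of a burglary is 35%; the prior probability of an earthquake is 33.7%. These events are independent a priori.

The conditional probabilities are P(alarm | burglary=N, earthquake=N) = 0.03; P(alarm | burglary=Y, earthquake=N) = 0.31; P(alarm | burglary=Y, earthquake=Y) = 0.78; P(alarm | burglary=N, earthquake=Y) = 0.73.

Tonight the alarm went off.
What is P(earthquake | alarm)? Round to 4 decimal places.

By total probability over the 4 (burglary, earthquake) configurations:
  P(alarm) = 0.03*0.65*0.663 + 0.73*0.65*0.337 + 0.31*0.35*0.663 + 0.78*0.35*0.337
        = 0.012929 + 0.159907 + 0.071935 + 0.092001 = 0.336772
Configurations with earthquake contribute 0.251908, so
  P(earthquake | alarm) = 0.251908 / 0.336772 ≈ 0.7480

P(earthquake | alarm) ≈ 0.7480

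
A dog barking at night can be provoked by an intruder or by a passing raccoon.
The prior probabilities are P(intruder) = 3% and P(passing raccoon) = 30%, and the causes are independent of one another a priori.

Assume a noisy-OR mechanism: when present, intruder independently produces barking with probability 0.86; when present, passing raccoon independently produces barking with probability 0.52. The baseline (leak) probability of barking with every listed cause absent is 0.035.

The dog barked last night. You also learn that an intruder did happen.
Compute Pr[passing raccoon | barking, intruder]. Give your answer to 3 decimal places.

Pr[passing raccoon | barking, intruder] ≈ 0.317

Under noisy-OR, P(barking | causes) = 1 − (1−0.035)·∏(1−qᵢ) over the active causes.
P(barking | intruder) = 0.8649*0.7 + 0.935152*0.3 = 0.605430 + 0.280546 = 0.885976
Of this, 0.280546 comes from 0.935152*0.3 (the passing raccoon=true cases).
Hence the posterior is 0.280546/0.885976 ≈ 0.317.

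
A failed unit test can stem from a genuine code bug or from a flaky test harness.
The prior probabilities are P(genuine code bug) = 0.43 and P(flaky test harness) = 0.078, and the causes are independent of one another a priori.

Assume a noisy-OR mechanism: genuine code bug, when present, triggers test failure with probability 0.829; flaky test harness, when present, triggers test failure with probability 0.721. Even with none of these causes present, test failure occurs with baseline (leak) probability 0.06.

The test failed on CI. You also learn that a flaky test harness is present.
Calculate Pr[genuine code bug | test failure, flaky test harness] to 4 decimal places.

Under noisy-OR, P(test failure | causes) = 1 − (1−0.06)·∏(1−qᵢ) over the active causes.
For the numerator, keep only genuine code bug=true terms: 0.955154*0.43 = 0.410716
Denominator P(test failure | flaky test harness): 0.73774*0.57 + 0.955154*0.43 = 0.831228
Posterior = 0.410716 / 0.831228 ≈ 0.4941

Pr[genuine code bug | test failure, flaky test harness] ≈ 0.4941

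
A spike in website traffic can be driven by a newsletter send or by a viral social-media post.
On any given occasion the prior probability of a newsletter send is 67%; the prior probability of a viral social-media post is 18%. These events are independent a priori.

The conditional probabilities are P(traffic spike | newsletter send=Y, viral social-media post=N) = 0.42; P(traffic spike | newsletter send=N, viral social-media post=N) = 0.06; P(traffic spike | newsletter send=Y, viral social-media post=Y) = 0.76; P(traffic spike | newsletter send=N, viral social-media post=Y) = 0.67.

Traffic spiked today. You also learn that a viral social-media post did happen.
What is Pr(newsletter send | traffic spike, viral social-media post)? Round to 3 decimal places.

Pr(newsletter send | traffic spike, viral social-media post) ≈ 0.697

Numerator (weight on configurations with newsletter send): 0.76·0.67 = 0.509200
Denominator P(traffic spike | viral social-media post): 0.67·0.33 + 0.76·0.67 = 0.730300
P(newsletter send | traffic spike, viral social-media post) = 0.509200/0.730300 ≈ 0.697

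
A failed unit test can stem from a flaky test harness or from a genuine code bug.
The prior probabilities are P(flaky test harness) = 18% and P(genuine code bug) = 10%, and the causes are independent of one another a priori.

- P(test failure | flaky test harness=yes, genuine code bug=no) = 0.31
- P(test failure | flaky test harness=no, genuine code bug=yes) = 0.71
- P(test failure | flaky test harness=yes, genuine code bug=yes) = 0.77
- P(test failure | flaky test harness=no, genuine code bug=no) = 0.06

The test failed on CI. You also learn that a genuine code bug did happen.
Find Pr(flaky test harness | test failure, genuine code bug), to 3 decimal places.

Pr(flaky test harness | test failure, genuine code bug) ≈ 0.192

Weight on flaky test harness=true, given the evidence: 0.77*0.18 = 0.138600
Denominator P(test failure | genuine code bug): 0.71*0.82 + 0.77*0.18 = 0.720800
Posterior = 0.138600 / 0.720800 ≈ 0.192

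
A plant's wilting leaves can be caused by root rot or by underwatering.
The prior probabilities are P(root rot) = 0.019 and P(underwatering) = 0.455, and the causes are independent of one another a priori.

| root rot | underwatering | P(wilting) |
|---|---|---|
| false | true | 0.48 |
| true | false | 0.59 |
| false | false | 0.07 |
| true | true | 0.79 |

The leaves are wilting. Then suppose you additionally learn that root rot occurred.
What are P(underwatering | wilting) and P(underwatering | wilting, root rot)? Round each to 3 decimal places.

For the numerator, keep only underwatering=true terms: 0.214250 + 0.006830 = 0.221080
The normalizing constant is 0.07×0.981×0.545 + 0.48×0.981×0.455 + 0.59×0.019×0.545 + 0.79×0.019×0.455 = 0.264614
P(underwatering | wilting) = 0.221080/0.264614 ≈ 0.835

With the extra evidence:
P(wilting | root rot) = 0.59*0.545 + 0.79*0.455 = 0.321550 + 0.359450 = 0.681000
Restricting to configurations with underwatering present: 0.79*0.455 = 0.359450.
So P(underwatering | wilting, root rot) = 0.359450/0.681000 ≈ 0.528.
The drop from 0.835 to 0.528 is the explaining-away (discounting) effect.

P(underwatering | wilting) ≈ 0.835; P(underwatering | wilting, root rot) ≈ 0.528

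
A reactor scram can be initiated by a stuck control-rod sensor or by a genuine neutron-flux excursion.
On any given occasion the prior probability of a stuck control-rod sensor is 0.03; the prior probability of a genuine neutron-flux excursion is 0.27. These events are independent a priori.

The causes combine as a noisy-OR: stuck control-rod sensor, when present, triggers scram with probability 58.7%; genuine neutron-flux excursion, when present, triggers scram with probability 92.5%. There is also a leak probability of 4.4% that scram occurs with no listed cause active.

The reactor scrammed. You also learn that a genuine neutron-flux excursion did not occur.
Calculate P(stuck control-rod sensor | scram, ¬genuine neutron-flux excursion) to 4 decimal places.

P(stuck control-rod sensor | scram, ¬genuine neutron-flux excursion) ≈ 0.2984

Under noisy-OR, P(scram | causes) = 1 − (1−0.044)·∏(1−qᵢ) over the active causes.
P(scram | ¬genuine neutron-flux excursion) = 0.044×0.97 + 0.605172×0.03 = 0.042680 + 0.018155 = 0.060835
Of this, 0.018155 comes from 0.605172×0.03 (the stuck control-rod sensor=true cases).
Hence the posterior is 0.018155/0.060835 ≈ 0.2984.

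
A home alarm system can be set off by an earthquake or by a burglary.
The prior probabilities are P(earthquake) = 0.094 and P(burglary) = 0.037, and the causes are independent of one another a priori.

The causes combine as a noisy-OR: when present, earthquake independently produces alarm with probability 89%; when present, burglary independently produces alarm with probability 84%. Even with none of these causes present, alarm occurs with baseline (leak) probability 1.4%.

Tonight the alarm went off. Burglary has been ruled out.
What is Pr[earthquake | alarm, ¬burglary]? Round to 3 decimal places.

Pr[earthquake | alarm, ¬burglary] ≈ 0.869

Under noisy-OR, P(alarm | causes) = 1 − (1−0.014)·∏(1−qᵢ) over the active causes.
For the numerator, keep only earthquake=true terms: 0.89154×0.094 = 0.083805
Denominator P(alarm | ¬burglary): 0.014×0.906 + 0.89154×0.094 = 0.096489
Posterior = 0.083805 / 0.096489 ≈ 0.869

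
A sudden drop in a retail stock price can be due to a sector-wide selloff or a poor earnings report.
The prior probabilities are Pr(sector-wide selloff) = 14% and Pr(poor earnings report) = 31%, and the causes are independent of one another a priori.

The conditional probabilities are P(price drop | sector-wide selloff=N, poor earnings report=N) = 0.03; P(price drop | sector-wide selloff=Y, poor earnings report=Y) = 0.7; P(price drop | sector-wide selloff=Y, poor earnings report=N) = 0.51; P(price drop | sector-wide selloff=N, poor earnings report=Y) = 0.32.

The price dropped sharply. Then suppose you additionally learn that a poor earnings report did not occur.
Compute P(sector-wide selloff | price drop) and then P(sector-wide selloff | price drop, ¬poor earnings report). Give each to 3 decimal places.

Weight on sector-wide selloff=true, given the evidence: 0.049266 + 0.030380 = 0.079646
Denominator P(price drop): 0.03*0.86*0.69 + 0.32*0.86*0.31 + 0.51*0.14*0.69 + 0.7*0.14*0.31 = 0.182760
Posterior = 0.079646 / 0.182760 ≈ 0.436

With the extra evidence:
For the numerator, keep only sector-wide selloff=true terms: 0.51×0.14 = 0.071400
The normalizing constant is 0.03×0.86 + 0.51×0.14 = 0.097200
Posterior = 0.071400 / 0.097200 ≈ 0.735
Ruling out poor earnings report raises the posterior on sector-wide selloff — the flip side of explaining away.

P(sector-wide selloff | price drop) ≈ 0.436; P(sector-wide selloff | price drop, ¬poor earnings report) ≈ 0.735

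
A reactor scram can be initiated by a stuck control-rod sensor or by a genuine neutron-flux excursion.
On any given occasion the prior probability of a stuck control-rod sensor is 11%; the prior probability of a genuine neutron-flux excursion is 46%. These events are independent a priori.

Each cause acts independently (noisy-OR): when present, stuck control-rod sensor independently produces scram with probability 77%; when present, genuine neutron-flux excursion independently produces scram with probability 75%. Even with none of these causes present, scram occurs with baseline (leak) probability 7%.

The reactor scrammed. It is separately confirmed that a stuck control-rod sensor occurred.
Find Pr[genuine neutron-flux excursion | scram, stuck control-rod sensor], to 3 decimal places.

Under noisy-OR, P(scram | causes) = 1 − (1−0.07)·∏(1−qᵢ) over the active causes.
For the numerator, keep only genuine neutron-flux excursion=true terms: 0.946525·0.46 = 0.435401
Normalizer over all consistent configurations: 0.7861·0.54 + 0.946525·0.46 = 0.859895
Posterior = 0.435401 / 0.859895 ≈ 0.506

Pr[genuine neutron-flux excursion | scram, stuck control-rod sensor] ≈ 0.506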